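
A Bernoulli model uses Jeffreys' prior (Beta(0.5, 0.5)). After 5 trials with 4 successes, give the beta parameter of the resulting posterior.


Posterior = Beta(prior_alpha + successes, prior_beta + failures)
= Beta(0.5 + 4, 0.5 + 1)
Posterior beta = 0.5 + (n - k) = 0.5 + 1 = 1.5

1.5


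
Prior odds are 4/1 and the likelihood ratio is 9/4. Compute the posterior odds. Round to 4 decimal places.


Posterior odds = prior odds * likelihood ratio
= (4/1) * (9/4)
= 36 / 4
= 9.0

9.0


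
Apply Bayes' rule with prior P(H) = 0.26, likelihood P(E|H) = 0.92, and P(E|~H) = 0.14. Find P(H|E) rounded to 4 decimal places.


Step 1: Compute marginal P(E) = P(E|H)P(H) + P(E|~H)P(~H)
= 0.92*0.26 + 0.14*0.74 = 0.3428
Step 2: P(H|E) = P(E|H)P(H)/P(E) = 0.2392/0.3428
= 0.6978

0.6978


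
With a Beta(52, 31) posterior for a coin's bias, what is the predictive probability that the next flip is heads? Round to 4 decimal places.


The predictive probability equals the posterior mean.
P(next = heads) = alpha / (alpha + beta)
= 52 / 83 = 0.6265

0.6265


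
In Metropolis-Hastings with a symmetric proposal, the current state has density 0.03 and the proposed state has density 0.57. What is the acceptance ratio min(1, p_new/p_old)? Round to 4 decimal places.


Ratio = p_new / p_old = 0.57 / 0.03 = 19.0
Acceptance = min(1, 19.0) = 1.0

1.0


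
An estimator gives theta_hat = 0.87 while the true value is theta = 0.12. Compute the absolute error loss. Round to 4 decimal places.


The absolute error loss is |theta_hat - theta|
= |0.87 - 0.12|
= 0.75

0.75


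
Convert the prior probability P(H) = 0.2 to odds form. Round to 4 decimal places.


P(not H) = 1 - 0.2 = 0.8
Odds = 0.2 / 0.8 = 0.25

0.25


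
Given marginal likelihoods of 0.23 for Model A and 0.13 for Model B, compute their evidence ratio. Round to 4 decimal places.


Ratio = ML(A) / ML(B) = 0.23/0.13
= 1.7692

1.7692


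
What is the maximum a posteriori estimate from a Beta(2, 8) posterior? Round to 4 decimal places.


The MAP estimate equals the mode of the distribution.
Mode of Beta(a,b) = (a-1)/(a+b-2)
= 1/8
= 0.125

0.125


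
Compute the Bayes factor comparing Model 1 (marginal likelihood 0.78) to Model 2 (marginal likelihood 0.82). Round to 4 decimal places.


BF12 = marginal likelihood of M1 / marginal likelihood of M2
= 0.78/0.82
= 0.9512

0.9512


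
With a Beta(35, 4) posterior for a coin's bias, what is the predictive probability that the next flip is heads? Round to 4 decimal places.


The predictive probability equals the posterior mean.
P(next = heads) = alpha / (alpha + beta)
= 35 / 39 = 0.8974

0.8974


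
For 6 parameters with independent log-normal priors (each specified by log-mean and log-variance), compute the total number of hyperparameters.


A log-normal prior has 2 hyperparameters per parameter.
Total = 6 * 2 = 12

12


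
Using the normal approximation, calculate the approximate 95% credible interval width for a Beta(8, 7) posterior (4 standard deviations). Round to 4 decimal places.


Var(Beta) = 8*7/(15^2 * 16) = 0.0156
SD = 0.1247
Width ~ 4*SD = 0.4989

0.4989


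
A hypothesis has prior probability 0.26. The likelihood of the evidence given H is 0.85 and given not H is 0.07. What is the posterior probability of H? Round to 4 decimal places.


Using Bayes' theorem:
P(E) = 0.26 * 0.85 + 0.74 * 0.07
P(E) = 0.2728
P(H|E) = (0.26 * 0.85) / 0.2728 = 0.8101

0.8101


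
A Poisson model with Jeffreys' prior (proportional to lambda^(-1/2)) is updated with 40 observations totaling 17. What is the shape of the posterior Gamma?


Posterior = Gamma(0.5 + S, n)
= Gamma(0.5 + 17, 40)
Posterior shape = 0.5 + S = 0.5 + 17 = 17.5

17.5


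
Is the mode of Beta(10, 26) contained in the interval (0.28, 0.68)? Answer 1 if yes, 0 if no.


Mode = (a-1)/(a+b-2) = 9/34 = 0.2647
Interval: (0.28, 0.68)
Contains mode? 0

0


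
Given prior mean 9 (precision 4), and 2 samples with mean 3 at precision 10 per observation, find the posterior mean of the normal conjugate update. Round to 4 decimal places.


The posterior mean is a precision-weighted average of prior and data.
Post. prec. = 4 + 20 = 24
Post. mean = (36 + 60)/24 = 96/24 = 4.0

4.0


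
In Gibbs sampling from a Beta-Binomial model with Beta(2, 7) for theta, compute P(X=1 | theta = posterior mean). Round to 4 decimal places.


Posterior mean = alpha/(alpha+beta) = 2/9 = 0.2222
P(X=1|theta=mean) = theta = 0.2222

0.2222


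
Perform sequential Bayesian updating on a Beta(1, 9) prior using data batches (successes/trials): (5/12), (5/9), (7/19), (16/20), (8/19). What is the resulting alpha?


Accumulate successes: 41
Posterior alpha = prior alpha + sum of successes
= 1 + 41 = 42

42


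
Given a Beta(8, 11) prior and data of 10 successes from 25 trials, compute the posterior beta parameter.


Number of failures = 25 - 10 = 15
Posterior beta = 11 + 15 = 26

26


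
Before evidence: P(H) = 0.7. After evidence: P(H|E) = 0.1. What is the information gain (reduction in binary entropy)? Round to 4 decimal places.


Prior entropy = 0.8813
Posterior entropy = 0.469
Information gain = 0.8813 - 0.469 = 0.4123

0.4123


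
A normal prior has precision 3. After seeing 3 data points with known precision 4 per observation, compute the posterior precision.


In the conjugate normal model, precisions add:
tau_posterior = tau_prior + n * tau_data
= 3 + 3*4 = 15

15


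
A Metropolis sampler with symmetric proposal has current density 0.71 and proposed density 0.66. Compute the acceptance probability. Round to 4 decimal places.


For symmetric proposals, acceptance = min(1, pi(x*)/pi(x))
= min(1, 0.66/0.71)
= min(1, 0.9296) = 0.9296

0.9296


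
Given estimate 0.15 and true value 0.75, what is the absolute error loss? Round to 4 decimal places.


Absolute error = |estimate - true|
= |-0.6| = 0.6

0.6


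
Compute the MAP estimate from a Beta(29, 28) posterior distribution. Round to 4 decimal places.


MAP = mode of Beta distribution
= (alpha - 1)/(alpha + beta - 2)
= (29-1)/(29+28-2)
= 28/55 = 0.5091

0.5091


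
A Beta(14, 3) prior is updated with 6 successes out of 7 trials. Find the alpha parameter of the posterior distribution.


In the Beta-Binomial conjugate update:
alpha_post = alpha_prior + successes
= 14 + 6
= 20

20


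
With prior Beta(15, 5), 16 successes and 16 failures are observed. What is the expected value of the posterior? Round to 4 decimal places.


Posterior = Beta(31, 21)
E[theta] = alpha/(alpha+beta)
= 31/52 = 0.5962

0.5962


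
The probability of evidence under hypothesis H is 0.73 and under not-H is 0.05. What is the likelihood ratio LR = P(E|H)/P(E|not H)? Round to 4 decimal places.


LR = 0.73 / 0.05
= 14.6

14.6


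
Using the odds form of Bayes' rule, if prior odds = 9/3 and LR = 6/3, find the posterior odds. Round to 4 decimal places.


Bayes' rule in odds form: posterior odds = prior odds * LR
= (9 * 6) / (3 * 3)
= 54/9 = 6.0

6.0


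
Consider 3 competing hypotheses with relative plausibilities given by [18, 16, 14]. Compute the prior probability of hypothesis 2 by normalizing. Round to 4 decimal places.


Sum of weights = 18 + 16 + 14 = 48
Normalized prior for H2 = 16 / 48
= 0.3333

0.3333


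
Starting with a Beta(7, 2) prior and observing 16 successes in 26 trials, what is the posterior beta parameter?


Posterior beta = prior beta + failures
Failures = 26 - 16 = 10
beta_post = 2 + 10 = 12

12


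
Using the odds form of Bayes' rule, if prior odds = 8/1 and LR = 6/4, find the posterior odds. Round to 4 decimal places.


Bayes' rule in odds form: posterior odds = prior odds * LR
= (8 * 6) / (1 * 4)
= 48/4 = 12.0

12.0


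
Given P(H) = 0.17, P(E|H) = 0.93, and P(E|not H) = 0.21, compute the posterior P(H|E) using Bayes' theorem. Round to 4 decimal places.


By Bayes' theorem: P(H|E) = P(E|H)*P(H) / P(E)
P(E) = P(E|H)*P(H) + P(E|not H)*P(not H)
P(E) = 0.93*0.17 + 0.21*0.83 = 0.3324
P(H|E) = 0.93*0.17 / 0.3324 = 0.4756

0.4756


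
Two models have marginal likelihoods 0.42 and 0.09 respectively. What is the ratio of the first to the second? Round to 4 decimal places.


Evidence ratio = 0.42 / 0.09
= 4.6667

4.6667


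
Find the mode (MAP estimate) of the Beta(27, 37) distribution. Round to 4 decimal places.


For Beta(a,b) with a,b > 1:
Mode = (a-1)/(a+b-2) = (27-1)/(64-2)
= 26/62 = 0.4194

0.4194


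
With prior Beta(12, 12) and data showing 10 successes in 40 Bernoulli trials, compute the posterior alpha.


Conjugate update: alpha_posterior = alpha_prior + k
= 12 + 10 = 22

22


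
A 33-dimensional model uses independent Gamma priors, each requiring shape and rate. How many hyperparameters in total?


Per parameter: 2 (shape and rate).
Total = 33 * 2 = 66

66


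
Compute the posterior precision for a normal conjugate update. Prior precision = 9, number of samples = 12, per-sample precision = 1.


tau_post = tau_0 + n * tau
= 9 + 12 * 1 = 21

21


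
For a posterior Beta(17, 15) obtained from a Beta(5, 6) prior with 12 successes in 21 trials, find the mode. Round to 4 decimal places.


Mode = (alpha - 1) / (alpha + beta - 2)
= 16 / 30
= 0.5333

0.5333


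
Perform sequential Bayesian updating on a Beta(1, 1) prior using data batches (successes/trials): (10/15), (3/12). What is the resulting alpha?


Accumulate successes: 13
Posterior alpha = prior alpha + sum of successes
= 1 + 13 = 14

14


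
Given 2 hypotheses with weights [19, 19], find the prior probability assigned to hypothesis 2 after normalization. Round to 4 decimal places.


To normalize, divide each weight by the sum of all weights.
Sum = 38
Prior(H2) = 19/38 = 0.5

0.5


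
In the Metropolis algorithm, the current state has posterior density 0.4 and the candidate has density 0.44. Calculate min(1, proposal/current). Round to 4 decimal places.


Ratio = 0.44/0.4 = 1.1
Acceptance probability = min(1, 1.1)
= 1.0

1.0


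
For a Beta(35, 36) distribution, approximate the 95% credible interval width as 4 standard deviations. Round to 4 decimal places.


Variance of Beta(a,b) = ab / ((a+b)^2 * (a+b+1))
= 35*36 / ((71)^2 * 72)
= 0.0035
SD = sqrt(0.0035) = 0.0589
Width = 4 * SD = 0.2357

0.2357


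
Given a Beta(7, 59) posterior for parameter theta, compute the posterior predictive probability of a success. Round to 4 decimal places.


For a Beta-Bernoulli model, the predictive probability is the mean:
P(success) = 7/(7+59) = 7/66 = 0.1061

0.1061


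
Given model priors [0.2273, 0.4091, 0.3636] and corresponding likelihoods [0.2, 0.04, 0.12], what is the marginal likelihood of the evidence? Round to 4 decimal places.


P(E) = sum_i P(M_i) P(E|M_i)
= 0.0455 + 0.0164 + 0.0436
= 0.1055

0.1055


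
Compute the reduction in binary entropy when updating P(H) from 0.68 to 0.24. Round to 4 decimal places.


H_before = -p*log2(p) - (1-p)*log2(1-p) for p=0.68: 0.9044
H_after for p=0.24: 0.795
Reduction = 0.9044 - 0.795 = 0.1093

0.1093


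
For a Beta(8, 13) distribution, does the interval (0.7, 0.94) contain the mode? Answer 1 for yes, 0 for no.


Mode of Beta(a,b) = (a-1)/(a+b-2)
= (8-1)/(8+13-2) = 0.3684
Check: 0.7 <= 0.3684 <= 0.94?
Result: 0

0


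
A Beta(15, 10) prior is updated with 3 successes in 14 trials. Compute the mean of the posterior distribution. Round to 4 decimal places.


After update: Beta(18, 21)
Mean = 18 / (18 + 21) = 18 / 39
= 0.4615

0.4615


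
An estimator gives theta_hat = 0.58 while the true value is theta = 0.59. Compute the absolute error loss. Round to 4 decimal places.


The absolute error loss is |theta_hat - theta|
= |0.58 - 0.59|
= 0.01

0.01


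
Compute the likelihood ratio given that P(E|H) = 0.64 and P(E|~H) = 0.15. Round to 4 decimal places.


LR = P(E|H) / P(E|~H)
= 0.64 / 0.15 = 4.2667

4.2667


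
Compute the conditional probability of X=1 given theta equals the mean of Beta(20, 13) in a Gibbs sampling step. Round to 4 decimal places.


Mean of Beta(20, 13) = 0.6061
P(X=1 | theta=0.6061) = 0.6061

0.6061


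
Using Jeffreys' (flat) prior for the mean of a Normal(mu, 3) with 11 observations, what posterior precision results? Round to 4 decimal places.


Flat prior means prior precision is 0.
Posterior precision = n / sigma^2 = 11/3 = 3.6667

3.6667


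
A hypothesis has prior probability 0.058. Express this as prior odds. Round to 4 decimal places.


Odds = P(H) / P(not H) = 0.058 / 0.942
= 0.0616

0.0616


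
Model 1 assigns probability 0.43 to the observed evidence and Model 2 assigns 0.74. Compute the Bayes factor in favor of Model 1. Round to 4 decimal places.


BF = P(data|M1) / P(data|M2)
= 0.43 / 0.74 = 0.5811

0.5811


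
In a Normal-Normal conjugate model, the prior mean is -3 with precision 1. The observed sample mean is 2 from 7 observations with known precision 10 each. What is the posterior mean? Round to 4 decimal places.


Posterior precision = tau0 + n*tau = 1 + 7*10 = 71
Posterior mean = (tau0*mu0 + n*tau*xbar) / posterior_precision
= (1*-3 + 7*10*2) / 71
= 137 / 71 = 1.9296

1.9296


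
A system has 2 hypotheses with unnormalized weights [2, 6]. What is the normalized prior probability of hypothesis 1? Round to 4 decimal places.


The normalized prior is the weight divided by the total.
Total weight = 8
P(H1) = 2 / 8 = 0.25

0.25


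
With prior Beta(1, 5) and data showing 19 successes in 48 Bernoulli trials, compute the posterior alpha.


Conjugate update: alpha_posterior = alpha_prior + k
= 1 + 19 = 20

20


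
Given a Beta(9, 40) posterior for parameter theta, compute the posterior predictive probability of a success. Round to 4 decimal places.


For a Beta-Bernoulli model, the predictive probability is the mean:
P(success) = 9/(9+40) = 9/49 = 0.1837

0.1837


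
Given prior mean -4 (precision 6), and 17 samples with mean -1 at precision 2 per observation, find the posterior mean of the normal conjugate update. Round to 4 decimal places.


The posterior mean is a precision-weighted average of prior and data.
Post. prec. = 6 + 34 = 40
Post. mean = (-24 + -34)/40 = -58/40 = -1.45

-1.45


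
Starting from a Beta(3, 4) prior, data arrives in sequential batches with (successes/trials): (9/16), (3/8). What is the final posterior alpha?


In sequential Bayesian updating, we sum all successes.
Total successes = 12
Final alpha = 3 + 12 = 15

15


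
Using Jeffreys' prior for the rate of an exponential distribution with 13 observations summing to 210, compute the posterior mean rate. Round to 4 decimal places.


Jeffreys' prior leads to posterior Gamma(13, 210).
Mean = 13/210 = 0.0619

0.0619


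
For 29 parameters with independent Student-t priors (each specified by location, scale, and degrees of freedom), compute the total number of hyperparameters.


A Student-t prior has 3 hyperparameters per parameter.
Total = 29 * 3 = 87

87


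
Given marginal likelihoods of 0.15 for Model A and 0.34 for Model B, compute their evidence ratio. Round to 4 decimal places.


Ratio = ML(A) / ML(B) = 0.15/0.34
= 0.4412

0.4412


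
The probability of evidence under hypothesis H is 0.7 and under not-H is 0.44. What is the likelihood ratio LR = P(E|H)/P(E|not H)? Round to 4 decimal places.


LR = 0.7 / 0.44
= 1.5909

1.5909


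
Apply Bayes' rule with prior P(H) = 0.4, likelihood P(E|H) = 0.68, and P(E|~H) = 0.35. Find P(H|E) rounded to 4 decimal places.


Step 1: Compute marginal P(E) = P(E|H)P(H) + P(E|~H)P(~H)
= 0.68*0.4 + 0.35*0.6 = 0.482
Step 2: P(H|E) = P(E|H)P(H)/P(E) = 0.272/0.482
= 0.5643

0.5643


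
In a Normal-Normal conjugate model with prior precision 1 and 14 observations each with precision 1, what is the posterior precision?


Posterior precision = prior precision + n * observation precision
= 1 + 14 * 1
= 1 + 14 = 15

15


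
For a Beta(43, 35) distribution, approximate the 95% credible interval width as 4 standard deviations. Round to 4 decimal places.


Variance of Beta(a,b) = ab / ((a+b)^2 * (a+b+1))
= 43*35 / ((78)^2 * 79)
= 0.0031
SD = sqrt(0.0031) = 0.056
Width = 4 * SD = 0.2238

0.2238


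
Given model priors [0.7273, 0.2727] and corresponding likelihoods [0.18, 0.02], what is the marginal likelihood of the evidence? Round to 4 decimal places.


P(E) = sum_i P(M_i) P(E|M_i)
= 0.1309 + 0.0055
= 0.1364

0.1364


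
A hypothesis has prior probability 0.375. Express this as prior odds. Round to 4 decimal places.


Odds = P(H) / P(not H) = 0.375 / 0.625
= 0.6

0.6


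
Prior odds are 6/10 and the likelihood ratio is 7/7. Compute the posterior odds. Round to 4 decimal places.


Posterior odds = prior odds * likelihood ratio
= (6/10) * (7/7)
= 42 / 70
= 0.6

0.6


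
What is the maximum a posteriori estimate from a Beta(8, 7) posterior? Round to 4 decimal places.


The MAP estimate equals the mode of the distribution.
Mode of Beta(a,b) = (a-1)/(a+b-2)
= 7/13
= 0.5385

0.5385


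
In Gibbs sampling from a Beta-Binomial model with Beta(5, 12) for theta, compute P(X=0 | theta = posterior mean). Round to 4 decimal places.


Posterior mean = alpha/(alpha+beta) = 5/17 = 0.2941
P(X=0|theta=mean) = 1 - theta = 0.7059

0.7059


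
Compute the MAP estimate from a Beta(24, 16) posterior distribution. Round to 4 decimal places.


MAP = mode of Beta distribution
= (alpha - 1)/(alpha + beta - 2)
= (24-1)/(24+16-2)
= 23/38 = 0.6053

0.6053


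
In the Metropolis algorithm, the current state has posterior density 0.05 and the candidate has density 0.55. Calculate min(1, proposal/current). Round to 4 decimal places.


Ratio = 0.55/0.05 = 11.0
Acceptance probability = min(1, 11.0)
= 1.0

1.0


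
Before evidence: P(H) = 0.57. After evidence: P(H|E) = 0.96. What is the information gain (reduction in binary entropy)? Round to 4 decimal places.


Prior entropy = 0.9858
Posterior entropy = 0.2423
Information gain = 0.9858 - 0.2423 = 0.7435

0.7435


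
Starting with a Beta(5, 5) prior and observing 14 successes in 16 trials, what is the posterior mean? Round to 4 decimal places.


Posterior parameters: alpha = 5 + 14 = 19
beta = 5 + 2 = 7
Posterior mean = alpha / (alpha + beta) = 19 / 26
= 0.7308

0.7308


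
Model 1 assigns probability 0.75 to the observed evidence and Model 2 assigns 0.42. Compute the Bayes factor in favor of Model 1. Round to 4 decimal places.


BF = P(data|M1) / P(data|M2)
= 0.75 / 0.42 = 1.7857

1.7857


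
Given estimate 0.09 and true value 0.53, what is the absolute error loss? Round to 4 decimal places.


Absolute error = |estimate - true|
= |-0.44| = 0.44

0.44


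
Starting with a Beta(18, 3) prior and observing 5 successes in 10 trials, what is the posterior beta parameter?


Posterior beta = prior beta + failures
Failures = 10 - 5 = 5
beta_post = 3 + 5 = 8

8


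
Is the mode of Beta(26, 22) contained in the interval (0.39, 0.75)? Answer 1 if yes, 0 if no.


Mode = (a-1)/(a+b-2) = 25/46 = 0.5435
Interval: (0.39, 0.75)
Contains mode? 1

1


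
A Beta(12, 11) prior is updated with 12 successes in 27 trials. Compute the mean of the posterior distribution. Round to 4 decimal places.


After update: Beta(24, 26)
Mean = 24 / (24 + 26) = 24 / 50
= 0.48

0.48


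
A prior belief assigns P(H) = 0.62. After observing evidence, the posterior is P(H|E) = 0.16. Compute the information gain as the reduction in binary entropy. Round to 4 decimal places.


H(prior) = -0.62*log2(0.62) - 0.38*log2(0.38)
= 0.958
H(post) = -0.16*log2(0.16) - 0.84*log2(0.84)
= 0.6343
IG = 0.958 - 0.6343 = 0.3237

0.3237


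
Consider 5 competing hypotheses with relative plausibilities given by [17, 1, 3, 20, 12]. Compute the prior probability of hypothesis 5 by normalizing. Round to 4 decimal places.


Sum of weights = 17 + 1 + 3 + 20 + 12 = 53
Normalized prior for H5 = 12 / 53
= 0.2264

0.2264


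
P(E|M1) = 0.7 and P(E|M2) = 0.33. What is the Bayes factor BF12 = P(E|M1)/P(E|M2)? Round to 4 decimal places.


Bayes factor BF12 = P(E|M1) / P(E|M2)
= 0.7 / 0.33
= 2.1212

2.1212


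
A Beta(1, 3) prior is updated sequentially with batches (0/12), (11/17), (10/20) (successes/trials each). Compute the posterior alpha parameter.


Sequential conjugate updating is equivalent to a single batch update.
Total successes across all batches = 21
alpha_posterior = alpha_prior + total_successes = 1 + 21
= 22

22


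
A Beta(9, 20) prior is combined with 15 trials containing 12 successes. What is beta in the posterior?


In conjugate updating:
beta_posterior = beta_prior + (n - k)
= 20 + (15 - 12)
= 20 + 3 = 23

23


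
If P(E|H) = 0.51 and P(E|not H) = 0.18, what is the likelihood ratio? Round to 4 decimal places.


Likelihood ratio = P(E|H) / P(E|not H)
= 0.51 / 0.18
= 2.8333

2.8333


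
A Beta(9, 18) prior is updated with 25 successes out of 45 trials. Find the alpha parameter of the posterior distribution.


In the Beta-Binomial conjugate update:
alpha_post = alpha_prior + successes
= 9 + 25
= 34

34


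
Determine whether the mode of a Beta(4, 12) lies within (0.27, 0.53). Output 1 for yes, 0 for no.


First find the mode: (a-1)/(a+b-2) = 0.2143
Is 0.2143 in (0.27, 0.53)? 0

0


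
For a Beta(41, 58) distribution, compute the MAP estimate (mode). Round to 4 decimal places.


MAP = mode = (a-1)/(a+b-2)
= (41-1)/(41+58-2)
= 40/97 = 0.4124

0.4124


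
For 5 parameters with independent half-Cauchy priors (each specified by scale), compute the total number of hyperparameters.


A half-Cauchy prior has 1 hyperparameter per parameter.
Total = 5 * 1 = 5

5


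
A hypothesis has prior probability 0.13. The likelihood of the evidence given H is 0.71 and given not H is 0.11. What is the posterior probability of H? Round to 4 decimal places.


Using Bayes' theorem:
P(E) = 0.13 * 0.71 + 0.87 * 0.11
P(E) = 0.188
P(H|E) = (0.13 * 0.71) / 0.188 = 0.491

0.491


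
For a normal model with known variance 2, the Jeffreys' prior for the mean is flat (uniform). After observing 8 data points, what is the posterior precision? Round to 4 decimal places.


Jeffreys' prior for normal mean (known variance) is flat.
Prior precision = 0.
Posterior precision = prior_prec + n/sigma^2 = 0 + 8/2
= 4.0

4.0


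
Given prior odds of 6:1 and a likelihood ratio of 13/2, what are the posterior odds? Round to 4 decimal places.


Posterior odds = prior odds * LR
Prior odds = 6/1 = 6.0
LR = 13/2 = 6.5
Posterior odds = 6.0 * 6.5 = 39.0

39.0


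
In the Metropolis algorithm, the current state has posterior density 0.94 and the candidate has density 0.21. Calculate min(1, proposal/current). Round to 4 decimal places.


Ratio = 0.21/0.94 = 0.2234
Acceptance probability = min(1, 0.2234)
= 0.2234

0.2234


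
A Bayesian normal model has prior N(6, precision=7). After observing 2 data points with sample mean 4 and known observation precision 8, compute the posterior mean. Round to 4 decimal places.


Posterior mean = (prior_precision * prior_mean + n * data_precision * data_mean) / (prior_precision + n * data_precision)
Numerator = 7*6 + 2*8*4 = 106
Denominator = 7 + 2*8 = 23
Posterior mean = 4.6087

4.6087


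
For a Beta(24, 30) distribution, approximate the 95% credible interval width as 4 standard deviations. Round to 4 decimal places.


Variance of Beta(a,b) = ab / ((a+b)^2 * (a+b+1))
= 24*30 / ((54)^2 * 55)
= 0.0045
SD = sqrt(0.0045) = 0.067
Width = 4 * SD = 0.268

0.268


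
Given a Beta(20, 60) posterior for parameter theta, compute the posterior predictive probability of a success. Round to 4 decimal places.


For a Beta-Bernoulli model, the predictive probability is the mean:
P(success) = 20/(20+60) = 20/80 = 0.25

0.25


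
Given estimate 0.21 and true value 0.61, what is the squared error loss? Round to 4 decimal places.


Squared error = (estimate - true)^2
Difference = -0.4
Loss = -0.4^2 = 0.16

0.16


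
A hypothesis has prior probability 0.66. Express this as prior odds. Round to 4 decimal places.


Odds = P(H) / P(not H) = 0.66 / 0.34
= 1.9412

1.9412


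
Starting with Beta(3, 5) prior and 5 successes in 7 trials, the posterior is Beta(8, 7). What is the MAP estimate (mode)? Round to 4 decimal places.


The mode of Beta(a, b) when a > 1 and b > 1 is (a-1)/(a+b-2)
= (8 - 1) / (8 + 7 - 2)
= 7 / 13
= 0.5385

0.5385


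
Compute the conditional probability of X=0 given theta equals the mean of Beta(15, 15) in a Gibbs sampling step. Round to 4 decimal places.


Mean of Beta(15, 15) = 0.5
P(X=0 | theta=0.5) = 0.5

0.5


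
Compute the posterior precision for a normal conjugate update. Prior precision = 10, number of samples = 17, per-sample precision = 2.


tau_post = tau_0 + n * tau
= 10 + 17 * 2 = 44

44


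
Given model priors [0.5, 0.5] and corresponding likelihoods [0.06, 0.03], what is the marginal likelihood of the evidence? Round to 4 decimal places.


P(E) = sum_i P(M_i) P(E|M_i)
= 0.03 + 0.015
= 0.045

0.045


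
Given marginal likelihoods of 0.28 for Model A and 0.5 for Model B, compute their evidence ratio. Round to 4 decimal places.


Ratio = ML(A) / ML(B) = 0.28/0.5
= 0.56

0.56


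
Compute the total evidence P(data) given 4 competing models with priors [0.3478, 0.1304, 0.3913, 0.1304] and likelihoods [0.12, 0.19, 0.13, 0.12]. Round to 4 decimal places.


Marginal likelihood = sum P(model_i) * P(data|model_i)
Model 1: 0.3478 * 0.12 = 0.0417
Model 2: 0.1304 * 0.19 = 0.0248
Model 3: 0.3913 * 0.13 = 0.0509
Model 4: 0.1304 * 0.12 = 0.0156
Total = 0.133

0.133


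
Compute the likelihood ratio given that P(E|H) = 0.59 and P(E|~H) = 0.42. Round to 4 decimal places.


LR = P(E|H) / P(E|~H)
= 0.59 / 0.42 = 1.4048

1.4048


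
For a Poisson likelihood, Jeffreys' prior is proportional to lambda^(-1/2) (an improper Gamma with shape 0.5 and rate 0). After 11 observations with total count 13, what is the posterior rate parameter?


Jeffreys' prior for Poisson is proportional to lambda^(-1/2).
Posterior is Gamma(0.5 + S, 0 + n) = Gamma(0.5 + 13, 11).
Posterior rate = 0 + n = 11

11.0


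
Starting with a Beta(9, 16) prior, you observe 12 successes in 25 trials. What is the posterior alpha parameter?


For a Beta-Binomial conjugate model:
Posterior alpha = prior alpha + number of successes
= 9 + 12 = 21

21


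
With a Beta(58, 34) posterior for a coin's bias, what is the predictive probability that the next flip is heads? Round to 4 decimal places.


The predictive probability equals the posterior mean.
P(next = heads) = alpha / (alpha + beta)
= 58 / 92 = 0.6304

0.6304


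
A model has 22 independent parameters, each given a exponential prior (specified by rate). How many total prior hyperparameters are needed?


Each exponential prior needs 1 hyperparameter (rate).
Total = 1 * 22 = 22

22


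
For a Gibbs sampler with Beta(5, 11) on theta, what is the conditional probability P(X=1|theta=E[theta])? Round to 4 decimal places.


E[theta] = 5/(5+11) = 0.3125
P(X=1|theta) = theta = 0.3125

0.3125


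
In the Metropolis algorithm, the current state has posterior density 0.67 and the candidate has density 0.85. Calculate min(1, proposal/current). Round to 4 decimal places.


Ratio = 0.85/0.67 = 1.2687
Acceptance probability = min(1, 1.2687)
= 1.0

1.0


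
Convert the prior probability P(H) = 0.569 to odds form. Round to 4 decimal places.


P(not H) = 1 - 0.569 = 0.431
Odds = 0.569 / 0.431 = 1.3202

1.3202


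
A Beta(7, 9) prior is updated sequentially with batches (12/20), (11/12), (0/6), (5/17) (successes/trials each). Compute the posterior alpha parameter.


Sequential conjugate updating is equivalent to a single batch update.
Total successes across all batches = 28
alpha_posterior = alpha_prior + total_successes = 7 + 28
= 35

35


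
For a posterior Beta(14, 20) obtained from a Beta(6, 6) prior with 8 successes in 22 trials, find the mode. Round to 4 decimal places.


Mode = (alpha - 1) / (alpha + beta - 2)
= 13 / 32
= 0.4062

0.4062


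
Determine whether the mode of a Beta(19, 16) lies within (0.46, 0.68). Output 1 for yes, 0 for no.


First find the mode: (a-1)/(a+b-2) = 0.5455
Is 0.5455 in (0.46, 0.68)? 1

1


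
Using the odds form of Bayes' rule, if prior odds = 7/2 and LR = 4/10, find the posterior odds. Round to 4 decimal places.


Bayes' rule in odds form: posterior odds = prior odds * LR
= (7 * 4) / (2 * 10)
= 28/20 = 1.4

1.4


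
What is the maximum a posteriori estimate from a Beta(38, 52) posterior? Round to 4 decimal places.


The MAP estimate equals the mode of the distribution.
Mode of Beta(a,b) = (a-1)/(a+b-2)
= 37/88
= 0.4205

0.4205


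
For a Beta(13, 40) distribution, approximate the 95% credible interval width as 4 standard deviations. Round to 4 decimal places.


Variance of Beta(a,b) = ab / ((a+b)^2 * (a+b+1))
= 13*40 / ((53)^2 * 54)
= 0.0034
SD = sqrt(0.0034) = 0.0586
Width = 4 * SD = 0.2342

0.2342


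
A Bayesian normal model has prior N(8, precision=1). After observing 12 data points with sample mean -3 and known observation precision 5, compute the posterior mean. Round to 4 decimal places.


Posterior mean = (prior_precision * prior_mean + n * data_precision * data_mean) / (prior_precision + n * data_precision)
Numerator = 1*8 + 12*5*-3 = -172
Denominator = 1 + 12*5 = 61
Posterior mean = -2.8197

-2.8197


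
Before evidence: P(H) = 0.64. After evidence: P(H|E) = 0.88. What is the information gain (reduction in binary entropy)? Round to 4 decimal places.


Prior entropy = 0.9427
Posterior entropy = 0.5294
Information gain = 0.9427 - 0.5294 = 0.4133

0.4133


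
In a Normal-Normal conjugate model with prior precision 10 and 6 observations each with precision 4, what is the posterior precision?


Posterior precision = prior precision + n * observation precision
= 10 + 6 * 4
= 10 + 24 = 34

34


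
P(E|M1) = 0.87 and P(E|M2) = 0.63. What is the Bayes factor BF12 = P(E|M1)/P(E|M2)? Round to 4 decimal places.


Bayes factor BF12 = P(E|M1) / P(E|M2)
= 0.87 / 0.63
= 1.381

1.381


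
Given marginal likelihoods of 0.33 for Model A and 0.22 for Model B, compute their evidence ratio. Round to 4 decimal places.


Ratio = ML(A) / ML(B) = 0.33/0.22
= 1.5

1.5


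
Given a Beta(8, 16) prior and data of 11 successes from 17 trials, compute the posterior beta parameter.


Number of failures = 17 - 11 = 6
Posterior beta = 16 + 6 = 22

22


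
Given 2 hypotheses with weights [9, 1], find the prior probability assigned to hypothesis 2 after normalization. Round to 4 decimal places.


To normalize, divide each weight by the sum of all weights.
Sum = 10
Prior(H2) = 1/10 = 0.1

0.1


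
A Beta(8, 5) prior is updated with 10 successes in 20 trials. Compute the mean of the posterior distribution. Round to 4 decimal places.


After update: Beta(18, 15)
Mean = 18 / (18 + 15) = 18 / 33
= 0.5455

0.5455


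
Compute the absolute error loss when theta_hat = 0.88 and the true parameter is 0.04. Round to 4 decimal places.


L = |theta_hat - theta_true|
= |0.88 - 0.04| = 0.84

0.84


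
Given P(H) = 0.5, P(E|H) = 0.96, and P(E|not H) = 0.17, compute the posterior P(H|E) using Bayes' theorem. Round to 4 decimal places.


By Bayes' theorem: P(H|E) = P(E|H)*P(H) / P(E)
P(E) = P(E|H)*P(H) + P(E|not H)*P(not H)
P(E) = 0.96*0.5 + 0.17*0.5 = 0.565
P(H|E) = 0.96*0.5 / 0.565 = 0.8496

0.8496


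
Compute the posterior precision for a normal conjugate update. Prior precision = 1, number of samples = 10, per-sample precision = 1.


tau_post = tau_0 + n * tau
= 1 + 10 * 1 = 11

11


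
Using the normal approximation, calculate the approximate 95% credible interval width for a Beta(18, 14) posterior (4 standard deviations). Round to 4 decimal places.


Var(Beta) = 18*14/(32^2 * 33) = 0.0075
SD = 0.0864
Width ~ 4*SD = 0.3454

0.3454


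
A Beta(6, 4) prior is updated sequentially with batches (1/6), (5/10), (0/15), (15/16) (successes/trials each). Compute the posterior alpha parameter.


Sequential conjugate updating is equivalent to a single batch update.
Total successes across all batches = 21
alpha_posterior = alpha_prior + total_successes = 6 + 21
= 27

27


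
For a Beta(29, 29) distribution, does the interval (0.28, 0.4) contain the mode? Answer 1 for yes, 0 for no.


Mode of Beta(a,b) = (a-1)/(a+b-2)
= (29-1)/(29+29-2) = 0.5
Check: 0.28 <= 0.5 <= 0.4?
Result: 0

0


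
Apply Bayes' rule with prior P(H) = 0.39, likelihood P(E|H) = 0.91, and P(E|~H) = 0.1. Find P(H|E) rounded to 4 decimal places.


Step 1: Compute marginal P(E) = P(E|H)P(H) + P(E|~H)P(~H)
= 0.91*0.39 + 0.1*0.61 = 0.4159
Step 2: P(H|E) = P(E|H)P(H)/P(E) = 0.3549/0.4159
= 0.8533

0.8533


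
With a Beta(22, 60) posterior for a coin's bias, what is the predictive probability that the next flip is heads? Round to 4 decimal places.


The predictive probability equals the posterior mean.
P(next = heads) = alpha / (alpha + beta)
= 22 / 82 = 0.2683

0.2683


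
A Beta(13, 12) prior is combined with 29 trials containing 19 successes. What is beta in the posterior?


In conjugate updating:
beta_posterior = beta_prior + (n - k)
= 12 + (29 - 19)
= 12 + 10 = 22

22


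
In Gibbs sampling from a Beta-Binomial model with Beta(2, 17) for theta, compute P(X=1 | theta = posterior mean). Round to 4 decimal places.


Posterior mean = alpha/(alpha+beta) = 2/19 = 0.1053
P(X=1|theta=mean) = theta = 0.1053

0.1053


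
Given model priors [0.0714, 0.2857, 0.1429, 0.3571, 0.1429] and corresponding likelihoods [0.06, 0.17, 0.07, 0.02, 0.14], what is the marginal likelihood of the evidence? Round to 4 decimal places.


P(E) = sum_i P(M_i) P(E|M_i)
= 0.0043 + 0.0486 + 0.01 + 0.0071 + 0.02
= 0.09

0.09


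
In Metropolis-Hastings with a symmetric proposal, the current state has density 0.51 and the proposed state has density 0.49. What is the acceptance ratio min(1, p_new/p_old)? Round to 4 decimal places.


Ratio = p_new / p_old = 0.49 / 0.51 = 0.9608
Acceptance = min(1, 0.9608) = 0.9608

0.9608


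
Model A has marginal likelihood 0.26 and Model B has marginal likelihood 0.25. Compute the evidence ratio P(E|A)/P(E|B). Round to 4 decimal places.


Evidence ratio = P(E|A) / P(E|B)
= 0.26 / 0.25
= 1.04

1.04


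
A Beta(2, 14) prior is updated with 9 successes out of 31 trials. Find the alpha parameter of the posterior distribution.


In the Beta-Binomial conjugate update:
alpha_post = alpha_prior + successes
= 2 + 9
= 11

11


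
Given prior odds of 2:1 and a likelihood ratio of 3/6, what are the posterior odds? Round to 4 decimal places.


Posterior odds = prior odds * LR
Prior odds = 2/1 = 2.0
LR = 3/6 = 0.5
Posterior odds = 2.0 * 0.5 = 1.0

1.0


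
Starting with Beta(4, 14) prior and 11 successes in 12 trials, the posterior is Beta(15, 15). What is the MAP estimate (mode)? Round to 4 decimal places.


The mode of Beta(a, b) when a > 1 and b > 1 is (a-1)/(a+b-2)
= (15 - 1) / (15 + 15 - 2)
= 14 / 28
= 0.5

0.5


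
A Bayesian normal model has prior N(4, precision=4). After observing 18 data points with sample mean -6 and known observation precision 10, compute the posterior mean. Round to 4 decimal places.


Posterior mean = (prior_precision * prior_mean + n * data_precision * data_mean) / (prior_precision + n * data_precision)
Numerator = 4*4 + 18*10*-6 = -1064
Denominator = 4 + 18*10 = 184
Posterior mean = -5.7826

-5.7826


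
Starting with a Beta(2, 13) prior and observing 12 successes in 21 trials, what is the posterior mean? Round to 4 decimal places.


Posterior parameters: alpha = 2 + 12 = 14
beta = 13 + 9 = 22
Posterior mean = alpha / (alpha + beta) = 14 / 36
= 0.3889

0.3889


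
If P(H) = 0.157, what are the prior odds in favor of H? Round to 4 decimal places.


Prior odds = P(H) / (1 - P(H))
= 0.157 / 0.843
= 0.1862

0.1862


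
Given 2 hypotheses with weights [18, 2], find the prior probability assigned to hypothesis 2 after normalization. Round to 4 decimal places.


To normalize, divide each weight by the sum of all weights.
Sum = 20
Prior(H2) = 2/20 = 0.1

0.1


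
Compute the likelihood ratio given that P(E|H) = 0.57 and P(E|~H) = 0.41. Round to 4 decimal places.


LR = P(E|H) / P(E|~H)
= 0.57 / 0.41 = 1.3902

1.3902


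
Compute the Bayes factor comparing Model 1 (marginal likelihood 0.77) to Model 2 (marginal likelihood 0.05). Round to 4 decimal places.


BF12 = marginal likelihood of M1 / marginal likelihood of M2
= 0.77/0.05
= 15.4

15.4


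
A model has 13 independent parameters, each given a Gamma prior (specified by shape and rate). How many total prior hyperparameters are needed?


Each Gamma prior needs 2 hyperparameters (shape and rate).
Total = 2 * 13 = 26

26


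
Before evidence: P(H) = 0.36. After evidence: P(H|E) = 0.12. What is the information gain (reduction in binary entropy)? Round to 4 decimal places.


Prior entropy = 0.9427
Posterior entropy = 0.5294
Information gain = 0.9427 - 0.5294 = 0.4133

0.4133


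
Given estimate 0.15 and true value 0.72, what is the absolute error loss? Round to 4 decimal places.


Absolute error = |estimate - true|
= |-0.57| = 0.57

0.57


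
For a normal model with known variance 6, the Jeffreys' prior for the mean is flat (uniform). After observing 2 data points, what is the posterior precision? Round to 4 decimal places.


Jeffreys' prior for normal mean (known variance) is flat.
Prior precision = 0.
Posterior precision = prior_prec + n/sigma^2 = 0 + 2/6
= 0.3333

0.3333


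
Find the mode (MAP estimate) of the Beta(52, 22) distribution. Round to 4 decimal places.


For Beta(a,b) with a,b > 1:
Mode = (a-1)/(a+b-2) = (52-1)/(74-2)
= 51/72 = 0.7083

0.7083


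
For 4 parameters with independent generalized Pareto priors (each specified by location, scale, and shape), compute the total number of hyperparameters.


A generalized Pareto prior has 3 hyperparameters per parameter.
Total = 4 * 3 = 12

12


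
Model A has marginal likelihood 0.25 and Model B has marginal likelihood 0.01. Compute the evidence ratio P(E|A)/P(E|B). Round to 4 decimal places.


Evidence ratio = P(E|A) / P(E|B)
= 0.25 / 0.01
= 25.0

25.0


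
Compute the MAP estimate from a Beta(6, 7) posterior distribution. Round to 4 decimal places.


MAP = mode of Beta distribution
= (alpha - 1)/(alpha + beta - 2)
= (6-1)/(6+7-2)
= 5/11 = 0.4545

0.4545


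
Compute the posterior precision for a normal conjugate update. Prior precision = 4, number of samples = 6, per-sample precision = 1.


tau_post = tau_0 + n * tau
= 4 + 6 * 1 = 10

10


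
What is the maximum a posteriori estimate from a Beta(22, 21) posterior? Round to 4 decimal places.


The MAP estimate equals the mode of the distribution.
Mode of Beta(a,b) = (a-1)/(a+b-2)
= 21/41
= 0.5122

0.5122


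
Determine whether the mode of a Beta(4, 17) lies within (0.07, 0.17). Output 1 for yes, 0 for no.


First find the mode: (a-1)/(a+b-2) = 0.1579
Is 0.1579 in (0.07, 0.17)? 1

1


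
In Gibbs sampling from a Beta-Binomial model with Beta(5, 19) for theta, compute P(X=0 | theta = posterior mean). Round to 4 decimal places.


Posterior mean = alpha/(alpha+beta) = 5/24 = 0.2083
P(X=0|theta=mean) = 1 - theta = 0.7917

0.7917


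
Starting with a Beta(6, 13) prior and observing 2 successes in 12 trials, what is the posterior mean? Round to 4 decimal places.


Posterior parameters: alpha = 6 + 2 = 8
beta = 13 + 10 = 23
Posterior mean = alpha / (alpha + beta) = 8 / 31
= 0.2581

0.2581


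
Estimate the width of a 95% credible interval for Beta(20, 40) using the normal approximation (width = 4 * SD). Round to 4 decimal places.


For Beta(a,b): Var = ab/((a+b)^2(a+b+1))
Var = 0.0036, SD = 0.0604
Approximate 95% CI width = 4 * 0.0604 = 0.2414

0.2414
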